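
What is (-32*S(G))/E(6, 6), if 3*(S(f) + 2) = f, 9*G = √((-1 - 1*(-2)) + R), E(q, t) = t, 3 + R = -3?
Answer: 32/3 - 16*I*√5/81 ≈ 10.667 - 0.44169*I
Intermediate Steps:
R = -6 (R = -3 - 3 = -6)
G = I*√5/9 (G = √((-1 - 1*(-2)) - 6)/9 = √((-1 + 2) - 6)/9 = √(1 - 6)/9 = √(-5)/9 = (I*√5)/9 = I*√5/9 ≈ 0.24845*I)
S(f) = -2 + f/3
(-32*S(G))/E(6, 6) = -32*(-2 + (I*√5/9)/3)/6 = -32*(-2 + I*√5/27)*(⅙) = (64 - 32*I*√5/27)*(⅙) = 32/3 - 16*I*√5/81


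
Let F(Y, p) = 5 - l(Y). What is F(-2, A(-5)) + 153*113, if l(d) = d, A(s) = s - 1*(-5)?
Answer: 17296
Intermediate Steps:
A(s) = 5 + s (A(s) = s + 5 = 5 + s)
F(Y, p) = 5 - Y
F(-2, A(-5)) + 153*113 = (5 - 1*(-2)) + 153*113 = (5 + 2) + 17289 = 7 + 17289 = 17296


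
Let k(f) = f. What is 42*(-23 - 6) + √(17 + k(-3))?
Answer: -1218 + √14 ≈ -1214.3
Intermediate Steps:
42*(-23 - 6) + √(17 + k(-3)) = 42*(-23 - 6) + √(17 - 3) = 42*(-29) + √14 = -1218 + √14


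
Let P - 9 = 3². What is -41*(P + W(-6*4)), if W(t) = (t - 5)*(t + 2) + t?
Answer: -25912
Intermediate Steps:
P = 18 (P = 9 + 3² = 9 + 9 = 18)
W(t) = t + (-5 + t)*(2 + t) (W(t) = (-5 + t)*(2 + t) + t = t + (-5 + t)*(2 + t))
-41*(P + W(-6*4)) = -41*(18 + (-10 + (-6*4)² - (-12)*4)) = -41*(18 + (-10 + (-24)² - 2*(-24))) = -41*(18 + (-10 + 576 + 48)) = -41*(18 + 614) = -41*632 = -25912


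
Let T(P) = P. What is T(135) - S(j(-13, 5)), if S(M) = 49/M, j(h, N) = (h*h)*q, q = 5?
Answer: 114026/845 ≈ 134.94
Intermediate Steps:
j(h, N) = 5*h² (j(h, N) = (h*h)*5 = h²*5 = 5*h²)
T(135) - S(j(-13, 5)) = 135 - 49/(5*(-13)²) = 135 - 49/(5*169) = 135 - 49/845 = 114026/845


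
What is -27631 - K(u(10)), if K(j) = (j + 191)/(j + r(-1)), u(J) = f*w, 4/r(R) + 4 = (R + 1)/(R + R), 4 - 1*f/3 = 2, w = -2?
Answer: -359024/13 ≈ -27617.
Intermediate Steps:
f = 6 (f = 12 - 3*2 = 12 - 6 = 6)
r(R) = 4/(-4 + (1 + R)/(2*R)) (r(R) = 4/(-4 + (R + 1)/(R + R)) = 4/(-4 + (1 + R)/((2*R))) = 4/(-4 + (1 + R)*(1/(2*R))) = 4/(-4 + (1 + R)/(2*R)))
u(J) = -12 (u(J) = 6*(-2) = -12)
K(j) = (191 + j)/(-1 + j) (K(j) = (j + 191)/(j - 8*(-1)/(-1 + 7*(-1))) = (191 + j)/(j - 8*(-1)/(-1 - 7)) = (191 + j)/(j - 8*(-1)/(-8)) = (191 + j)/(j - 8*(-1)*(-⅛)) = (191 + j)/(j - 1) = (191 + j)/(-1 + j))
-27631 - K(u(10)) = -27631 - (191 - 12)/(-1 - 12) = -27631 - 179/(-13) = -27631 - (-1)*179/13 = -27631 - 1*(-179/13) = -27631 + 179/13 = -359024/13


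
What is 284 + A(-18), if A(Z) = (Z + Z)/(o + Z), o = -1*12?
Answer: 1426/5 ≈ 285.20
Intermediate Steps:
o = -12
A(Z) = 2*Z/(-12 + Z) (A(Z) = (Z + Z)/(-12 + Z) = (2*Z)/(-12 + Z) = 2*Z/(-12 + Z))
284 + A(-18) = 284 + 2*(-18)/(-12 - 18) = 284 + 2*(-18)/(-30) = 284 + 2*(-18)*(-1/30) = 284 + 6/5 = 1426/5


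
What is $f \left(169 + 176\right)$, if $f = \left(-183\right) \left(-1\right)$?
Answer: $63135$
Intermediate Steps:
$f = 183$
$f \left(169 + 176\right) = 183 \left(169 + 176\right) = 183 \cdot 345 = 63135$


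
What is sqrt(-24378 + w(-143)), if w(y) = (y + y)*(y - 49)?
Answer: sqrt(30534) ≈ 174.74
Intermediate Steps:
w(y) = 2*y*(-49 + y) (w(y) = (2*y)*(-49 + y) = 2*y*(-49 + y))
sqrt(-24378 + w(-143)) = sqrt(-24378 + 2*(-143)*(-49 - 143)) = sqrt(-24378 + 2*(-143)*(-192)) = sqrt(-24378 + 54912) = sqrt(30534)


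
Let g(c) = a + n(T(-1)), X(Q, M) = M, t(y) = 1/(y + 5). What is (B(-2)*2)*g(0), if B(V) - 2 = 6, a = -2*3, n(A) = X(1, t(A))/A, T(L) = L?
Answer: -100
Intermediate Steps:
t(y) = 1/(5 + y)
n(A) = 1/(A*(5 + A)) (n(A) = 1/((5 + A)*A) = 1/(A*(5 + A)))
a = -6
g(c) = -25/4 (g(c) = -6 + 1/((-1)*(5 - 1)) = -6 - 1/4 = -6 - 1*¼ = -6 - ¼ = -25/4)
B(V) = 8 (B(V) = 2 + 6 = 8)
(B(-2)*2)*g(0) = (8*2)*(-25/4) = 16*(-25/4) = -100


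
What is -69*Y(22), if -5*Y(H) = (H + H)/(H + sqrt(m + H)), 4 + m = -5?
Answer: 22264/785 - 1012*sqrt(13)/785 ≈ 23.714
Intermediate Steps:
m = -9 (m = -4 - 5 = -9)
Y(H) = -2*H/(5*(H + sqrt(-9 + H))) (Y(H) = -(H + H)/(5*(H + sqrt(-9 + H))) = -2*H/(5*(H + sqrt(-9 + H))))
-69*Y(22) = -(-138)*22/(5*22 + 5*sqrt(-9 + 22)) = -(-138)*22/(110 + 5*sqrt(13)) = -(-3036)/(110 + 5*sqrt(13)) = 3036/(110 + 5*sqrt(13))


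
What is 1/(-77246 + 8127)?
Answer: -1/69119 ≈ -1.4468e-5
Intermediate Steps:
1/(-77246 + 8127) = 1/(-69119) = -1/69119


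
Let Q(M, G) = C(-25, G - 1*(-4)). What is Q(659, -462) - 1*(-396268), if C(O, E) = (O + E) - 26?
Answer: 395759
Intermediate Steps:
C(O, E) = -26 + E + O (C(O, E) = (E + O) - 26 = -26 + E + O)
Q(M, G) = -47 + G (Q(M, G) = -26 + (G - 1*(-4)) - 25 = -26 + (G + 4) - 25 = -26 + (4 + G) - 25 = -47 + G)
Q(659, -462) - 1*(-396268) = (-47 - 462) - 1*(-396268) = -509 + 396268 = 395759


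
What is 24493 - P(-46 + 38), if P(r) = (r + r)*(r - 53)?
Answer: 23517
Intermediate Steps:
P(r) = 2*r*(-53 + r) (P(r) = (2*r)*(-53 + r) = 2*r*(-53 + r))
24493 - P(-46 + 38) = 24493 - 2*(-46 + 38)*(-53 + (-46 + 38)) = 24493 - 2*(-8)*(-53 - 8) = 24493 - 2*(-8)*(-61) = 24493 - 1*976 = 24493 - 976 = 23517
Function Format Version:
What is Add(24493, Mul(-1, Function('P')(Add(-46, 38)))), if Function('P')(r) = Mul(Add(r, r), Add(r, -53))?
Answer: 23517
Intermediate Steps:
Function('P')(r) = Mul(2, r, Add(-53, r)) (Function('P')(r) = Mul(Mul(2, r), Add(-53, r)) = Mul(2, r, Add(-53, r)))
Add(24493, Mul(-1, Function('P')(Add(-46, 38)))) = Add(24493, Mul(-1, Mul(2, Add(-46, 38), Add(-53, Add(-46, 38))))) = Add(24493, Mul(-1, Mul(2, -8, Add(-53, -8)))) = Add(24493, Mul(-1, Mul(2, -8, -61))) = Add(24493, Mul(-1, 976)) = Add(24493, -976) = 23517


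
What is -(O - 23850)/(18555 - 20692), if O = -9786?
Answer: -33636/2137 ≈ -15.740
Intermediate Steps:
-(O - 23850)/(18555 - 20692) = -(-9786 - 23850)/(18555 - 20692) = -(-33636)/(-2137) = -(-33636)*(-1)/2137 = -1*33636/2137 = -33636/2137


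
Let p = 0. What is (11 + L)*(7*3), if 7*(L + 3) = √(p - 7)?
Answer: 168 + 3*I*√7 ≈ 168.0 + 7.9373*I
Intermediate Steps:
L = -3 + I*√7/7 (L = -3 + √(0 - 7)/7 = -3 + √(-7)/7 = -3 + (I*√7)/7 = -3 + I*√7/7 ≈ -3.0 + 0.37796*I)
(11 + L)*(7*3) = (11 + (-3 + I*√7/7))*(7*3) = (8 + I*√7/7)*21 = 168 + 3*I*√7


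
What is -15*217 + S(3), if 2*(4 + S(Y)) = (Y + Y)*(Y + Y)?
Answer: -3241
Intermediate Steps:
S(Y) = -4 + 2*Y² (S(Y) = -4 + ((Y + Y)*(Y + Y))/2 = -4 + ((2*Y)*(2*Y))/2 = -4 + (4*Y²)/2 = -4 + 2*Y²)
-15*217 + S(3) = -15*217 + (-4 + 2*3²) = -3255 + (-4 + 2*9) = -3255 + (-4 + 18) = -3255 + 14 = -3241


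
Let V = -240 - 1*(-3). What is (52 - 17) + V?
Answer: -202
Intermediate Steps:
V = -237 (V = -240 + 3 = -237)
(52 - 17) + V = (52 - 17) - 237 = 35 - 237 = -202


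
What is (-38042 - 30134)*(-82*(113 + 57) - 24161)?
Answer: 2597573776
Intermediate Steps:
(-38042 - 30134)*(-82*(113 + 57) - 24161) = -68176*(-82*170 - 24161) = -68176*(-13940 - 24161) = -68176*(-38101) = 2597573776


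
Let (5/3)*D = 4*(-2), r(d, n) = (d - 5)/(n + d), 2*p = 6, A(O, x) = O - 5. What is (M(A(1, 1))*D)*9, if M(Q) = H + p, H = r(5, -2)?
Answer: -648/5 ≈ -129.60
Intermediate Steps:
A(O, x) = -5 + O
p = 3 (p = (½)*6 = 3)
r(d, n) = (-5 + d)/(d + n)
H = 0 (H = (-5 + 5)/(5 - 2) = 0/3 = (⅓)*0 = 0)
D = -24/5 (D = 3*(4*(-2))/5 = (⅗)*(-8) = -24/5 ≈ -4.8000)
M(Q) = 3 (M(Q) = 0 + 3 = 3)
(M(A(1, 1))*D)*9 = (3*(-24/5))*9 = -72/5*9 = -648/5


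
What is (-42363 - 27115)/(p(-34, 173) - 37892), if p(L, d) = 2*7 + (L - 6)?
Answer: 34739/18959 ≈ 1.8323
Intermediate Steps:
p(L, d) = 8 + L (p(L, d) = 14 + (-6 + L) = 8 + L)
(-42363 - 27115)/(p(-34, 173) - 37892) = (-42363 - 27115)/((8 - 34) - 37892) = -69478/(-26 - 37892) = -69478/(-37918) = -69478*(-1/37918) = 34739/18959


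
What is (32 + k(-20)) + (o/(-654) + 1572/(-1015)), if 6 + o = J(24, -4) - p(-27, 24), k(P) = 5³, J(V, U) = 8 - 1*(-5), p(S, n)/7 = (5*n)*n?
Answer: 123645377/663810 ≈ 186.27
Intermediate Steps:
p(S, n) = 35*n² (p(S, n) = 7*((5*n)*n) = 7*(5*n²) = 35*n²)
J(V, U) = 13 (J(V, U) = 8 + 5 = 13)
k(P) = 125
o = -20153 (o = -6 + (13 - 35*24²) = -6 + (13 - 35*576) = -6 + (13 - 1*20160) = -6 + (13 - 20160) = -6 - 20147 = -20153)
(32 + k(-20)) + (o/(-654) + 1572/(-1015)) = (32 + 125) + (-20153/(-654) + 1572/(-1015)) = 157 + (-20153*(-1/654) + 1572*(-1/1015)) = 157 + (20153/654 - 1572/1015) = 157 + 19427207/663810 = 123645377/663810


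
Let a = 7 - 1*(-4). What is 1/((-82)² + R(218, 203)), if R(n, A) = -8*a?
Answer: 1/6636 ≈ 0.00015069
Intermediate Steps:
a = 11 (a = 7 + 4 = 11)
R(n, A) = -88 (R(n, A) = -8*11 = -88)
1/((-82)² + R(218, 203)) = 1/((-82)² - 88) = 1/(6724 - 88) = 1/6636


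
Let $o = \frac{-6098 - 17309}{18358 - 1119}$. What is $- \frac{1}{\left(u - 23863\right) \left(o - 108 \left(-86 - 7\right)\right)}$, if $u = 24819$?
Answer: $- \frac{17239}{165507604204} \approx -1.0416 \cdot 10^{-7}$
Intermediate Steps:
$o = - \frac{23407}{17239} \approx -1.3578$
$- \frac{1}{\left(u - 23863\right) \left(o - 108 \left(-86 - 7\right)\right)} = - \frac{1}{\left(24819 - 23863\right) \left(- \frac{23407}{17239} - 108 \left(-86 - 7\right)\right)} = - \frac{1}{956 \left(- \frac{23407}{17239} - -10044\right)} = - \frac{1}{956 \left(- \frac{23407}{17239} + 10044\right)} = - \frac{1}{956 \cdot \frac{173125109}{17239}} = - \frac{1}{\frac{165507604204}{17239}} = \left(-1\right) \frac{17239}{165507604204} = - \frac{17239}{165507604204}$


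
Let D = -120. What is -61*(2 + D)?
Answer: 7198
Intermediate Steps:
-61*(2 + D) = -61*(2 - 120) = -61*(-118) = 7198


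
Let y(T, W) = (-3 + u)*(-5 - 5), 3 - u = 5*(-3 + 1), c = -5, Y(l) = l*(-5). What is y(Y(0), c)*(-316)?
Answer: 31600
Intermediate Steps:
Y(l) = -5*l
u = 13 (u = 3 - 5*(-3 + 1) = 3 - 5*(-2) = 3 - 1*(-10) = 3 + 10 = 13)
y(T, W) = -100 (y(T, W) = (-3 + 13)*(-5 - 5) = 10*(-10) = -100)
y(Y(0), c)*(-316) = -100*(-316) = 31600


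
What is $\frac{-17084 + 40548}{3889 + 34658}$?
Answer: $\frac{23464}{38547} \approx 0.60871$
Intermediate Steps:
$\frac{-17084 + 40548}{3889 + 34658} = \frac{23464}{38547}$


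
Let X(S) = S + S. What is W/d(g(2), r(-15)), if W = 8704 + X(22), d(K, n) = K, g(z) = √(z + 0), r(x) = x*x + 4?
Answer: 4374*√2 ≈ 6185.8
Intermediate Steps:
r(x) = 4 + x² (r(x) = x² + 4 = 4 + x²)
g(z) = √z
X(S) = 2*S
W = 8748 (W = 8704 + 2*22 = 8704 + 44 = 8748)
W/d(g(2), r(-15)) = 8748/(√2) = 8748*(√2/2) = 4374*√2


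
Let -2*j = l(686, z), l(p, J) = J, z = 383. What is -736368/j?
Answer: 1472736/383 ≈ 3845.3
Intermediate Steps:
j = -383/2 (j = -½*383 = -383/2 ≈ -191.50)
-736368/j = -736368/(-383/2) = -736368*(-2/383) = 1472736/383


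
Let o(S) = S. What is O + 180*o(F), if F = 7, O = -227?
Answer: 1033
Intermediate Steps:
O + 180*o(F) = -227 + 180*7 = -227 + 1260 = 1033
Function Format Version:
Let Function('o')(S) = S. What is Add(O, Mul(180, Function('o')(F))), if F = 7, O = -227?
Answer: 1033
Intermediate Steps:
Add(O, Mul(180, Function('o')(F))) = Add(-227, Mul(180, 7)) = Add(-227, 1260) = 1033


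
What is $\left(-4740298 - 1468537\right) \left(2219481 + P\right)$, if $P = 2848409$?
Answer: $-31465692808150$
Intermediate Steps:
$\left(-4740298 - 1468537\right) \left(2219481 + P\right) = \left(-4740298 - 1468537\right) \left(2219481 + 2848409\right) = \left(-6208835\right) 5067890 = -31465692808150$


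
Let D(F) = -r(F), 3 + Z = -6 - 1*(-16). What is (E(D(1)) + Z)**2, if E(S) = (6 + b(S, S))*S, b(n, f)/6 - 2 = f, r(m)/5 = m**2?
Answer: 4489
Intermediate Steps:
r(m) = 5*m**2
b(n, f) = 12 + 6*f
Z = 7 (Z = -3 + (-6 - 1*(-16)) = -3 + (-6 + 16) = -3 + 10 = 7)
D(F) = -5*F**2
E(S) = S*(18 + 6*S) (E(S) = (6 + (12 + 6*S))*S = (18 + 6*S)*S = S*(18 + 6*S))
(E(D(1)) + Z)**2 = (6*(-5*1**2)*(3 - 5*1**2) + 7)**2 = (6*(-5*1)*(3 - 5*1) + 7)**2 = (6*(-5)*(3 - 5) + 7)**2 = (6*(-5)*(-2) + 7)**2 = (60 + 7)**2 = 67**2 = 4489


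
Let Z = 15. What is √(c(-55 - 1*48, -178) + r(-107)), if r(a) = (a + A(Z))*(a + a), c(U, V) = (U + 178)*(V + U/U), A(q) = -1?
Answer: 3*√1093 ≈ 99.182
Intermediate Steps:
c(U, V) = (1 + V)*(178 + U) (c(U, V) = (178 + U)*(V + 1) = (178 + U)*(1 + V) = (1 + V)*(178 + U))
r(a) = 2*a*(-1 + a) (r(a) = (a - 1)*(a + a) = (-1 + a)*(2*a) = 2*a*(-1 + a))
√(c(-55 - 1*48, -178) + r(-107)) = √((178 + (-55 - 1*48) + 178*(-178) + (-55 - 1*48)*(-178)) + 2*(-107)*(-1 - 107)) = √((178 + (-55 - 48) - 31684 + (-55 - 48)*(-178)) + 2*(-107)*(-108)) = √((178 - 103 - 31684 - 103*(-178)) + 23112) = √((178 - 103 - 31684 + 18334) + 23112) = √(-13275 + 23112) = √9837 = 3*√1093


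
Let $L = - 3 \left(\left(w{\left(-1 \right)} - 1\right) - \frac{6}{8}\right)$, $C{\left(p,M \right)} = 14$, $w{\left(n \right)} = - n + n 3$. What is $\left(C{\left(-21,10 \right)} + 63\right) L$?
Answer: $\frac{3465}{4} \approx 866.25$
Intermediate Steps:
$w{\left(n \right)} = 2 n$ ($w{\left(n \right)} = - n + 3 n = 2 n$)
$L = \frac{45}{4}$ ($L = - 3 \left(\left(2 \left(-1\right) - 1\right) - \frac{6}{8}\right) = - 3 \left(\left(-2 - 1\right) - \frac{3}{4}\right) = - 3 \left(-3 - \frac{3}{4}\right) = \left(-3\right) \left(- \frac{15}{4}\right) = \frac{45}{4} \approx 11.25$)
$\left(C{\left(-21,10 \right)} + 63\right) L = \left(14 + 63\right) \frac{45}{4} = 77 \cdot \frac{45}{4} = \frac{3465}{4}$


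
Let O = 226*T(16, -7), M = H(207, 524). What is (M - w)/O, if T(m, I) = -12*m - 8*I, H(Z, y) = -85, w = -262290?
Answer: -262205/30736 ≈ -8.5309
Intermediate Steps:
M = -85
O = -30736 (O = 226*(-12*16 - 8*(-7)) = 226*(-192 + 56) = 226*(-136) = -30736)
(M - w)/O = (-85 - 1*(-262290))/(-30736) = (-85 + 262290)*(-1/30736) = 262205*(-1/30736) = -262205/30736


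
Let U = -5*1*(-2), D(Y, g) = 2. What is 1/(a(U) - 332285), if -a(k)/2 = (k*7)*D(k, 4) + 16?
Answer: -1/332597 ≈ -3.0066e-6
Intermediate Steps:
U = 10 (U = -5*(-2) = 10)
a(k) = -32 - 28*k (a(k) = -2*((k*7)*2 + 16) = -2*((7*k)*2 + 16) = -2*(14*k + 16) = -2*(16 + 14*k) = -32 - 28*k)
1/(a(U) - 332285) = 1/((-32 - 28*10) - 332285) = 1/((-32 - 280) - 332285) = 1/(-312 - 332285) = 1/(-332597) = -1/332597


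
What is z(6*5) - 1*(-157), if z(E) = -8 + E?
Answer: 179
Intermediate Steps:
z(6*5) - 1*(-157) = (-8 + 6*5) - 1*(-157) = (-8 + 30) + 157 = 22 + 157 = 179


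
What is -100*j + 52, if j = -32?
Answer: 3252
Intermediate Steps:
-100*j + 52 = -100*(-32) + 52 = 3200 + 52 = 3252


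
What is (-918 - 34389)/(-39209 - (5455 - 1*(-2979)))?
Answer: 11769/15881 ≈ 0.74107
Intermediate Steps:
(-918 - 34389)/(-39209 - (5455 - 1*(-2979))) = -35307/(-39209 - (5455 + 2979)) = -35307/(-39209 - 1*8434) = -35307/(-39209 - 8434) = -35307/(-47643) = -35307*(-1/47643) = 11769/15881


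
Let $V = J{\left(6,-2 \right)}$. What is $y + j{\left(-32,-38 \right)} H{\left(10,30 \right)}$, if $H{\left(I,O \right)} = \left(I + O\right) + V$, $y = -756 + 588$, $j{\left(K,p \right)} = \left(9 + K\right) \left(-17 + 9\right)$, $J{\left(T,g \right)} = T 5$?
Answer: $12712$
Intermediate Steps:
$J{\left(T,g \right)} = 5 T$
$V = 30$ ($V = 5 \cdot 6 = 30$)
$j{\left(K,p \right)} = -72 - 8 K$ ($j{\left(K,p \right)} = \left(9 + K\right) \left(-8\right) = -72 - 8 K$)
$y = -168$
$H{\left(I,O \right)} = 30 + I + O$ ($H{\left(I,O \right)} = \left(I + O\right) + 30 = 30 + I + O$)
$y + j{\left(-32,-38 \right)} H{\left(10,30 \right)} = -168 + \left(-72 - -256\right) \left(30 + 10 + 30\right) = -168 + \left(-72 + 256\right) 70 = -168 + 184 \cdot 70 = -168 + 12880 = 12712$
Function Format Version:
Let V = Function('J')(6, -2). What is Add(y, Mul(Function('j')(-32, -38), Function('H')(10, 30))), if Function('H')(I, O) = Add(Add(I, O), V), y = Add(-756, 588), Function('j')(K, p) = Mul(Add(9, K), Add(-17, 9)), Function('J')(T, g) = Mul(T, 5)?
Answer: 12712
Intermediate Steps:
Function('J')(T, g) = Mul(5, T)
V = 30 (V = Mul(5, 6) = 30)
Function('j')(K, p) = Add(-72, Mul(-8, K)) (Function('j')(K, p) = Mul(Add(9, K), -8) = Add(-72, Mul(-8, K)))
y = -168
Function('H')(I, O) = Add(30, I, O) (Function('H')(I, O) = Add(Add(I, O), 30) = Add(30, I, O))
Add(y, Mul(Function('j')(-32, -38), Function('H')(10, 30))) = Add(-168, Mul(Add(-72, Mul(-8, -32)), Add(30, 10, 30))) = Add(-168, Mul(Add(-72, 256), 70)) = Add(-168, Mul(184, 70)) = Add(-168, 12880) = 12712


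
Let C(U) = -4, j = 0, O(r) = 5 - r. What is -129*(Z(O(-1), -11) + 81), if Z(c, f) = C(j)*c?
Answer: -7353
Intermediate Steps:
Z(c, f) = -4*c
-129*(Z(O(-1), -11) + 81) = -129*(-4*(5 - 1*(-1)) + 81) = -129*(-4*(5 + 1) + 81) = -129*(-4*6 + 81) = -129*(-24 + 81) = -129*57 = -7353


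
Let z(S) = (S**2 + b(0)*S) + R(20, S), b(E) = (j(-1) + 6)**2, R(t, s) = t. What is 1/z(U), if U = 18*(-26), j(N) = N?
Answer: 1/207344 ≈ 4.8229e-6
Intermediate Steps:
U = -468
b(E) = 25 (b(E) = (-1 + 6)**2 = 5**2 = 25)
z(S) = 20 + S**2 + 25*S (z(S) = (S**2 + 25*S) + 20 = 20 + S**2 + 25*S)
1/z(U) = 1/(20 + (-468)**2 + 25*(-468)) = 1/(20 + 219024 - 11700) = 1/207344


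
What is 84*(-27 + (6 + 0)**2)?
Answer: 756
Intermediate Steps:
84*(-27 + (6 + 0)**2) = 84*(-27 + 6**2) = 84*(-27 + 36) = 84*9 = 756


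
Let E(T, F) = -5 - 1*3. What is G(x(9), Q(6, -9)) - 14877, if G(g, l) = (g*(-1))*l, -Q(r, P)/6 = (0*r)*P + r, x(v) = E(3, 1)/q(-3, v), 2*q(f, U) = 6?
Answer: -14973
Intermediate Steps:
q(f, U) = 3 (q(f, U) = (½)*6 = 3)
E(T, F) = -8 (E(T, F) = -5 - 3 = -8)
x(v) = -8/3
Q(r, P) = -6*r (Q(r, P) = -6*((0*r)*P + r) = -6*(0*P + r) = -6*(0 + r) = -6*r)
G(g, l) = -g*l (G(g, l) = (-g)*l = -g*l)
G(x(9), Q(6, -9)) - 14877 = -1*(-8/3)*(-6*6) - 14877 = -1*(-8/3)*(-36) - 14877 = -96 - 14877 = -14973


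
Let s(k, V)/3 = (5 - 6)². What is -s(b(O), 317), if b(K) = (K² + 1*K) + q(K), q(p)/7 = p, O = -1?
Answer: -3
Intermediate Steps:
q(p) = 7*p
b(K) = K² + 8*K (b(K) = (K² + 1*K) + 7*K = (K² + K) + 7*K = (K + K²) + 7*K = K² + 8*K)
s(k, V) = 3 (s(k, V) = 3*(5 - 6)² = 3*(-1)² = 3*1 = 3)
-s(b(O), 317) = -1*3 = -3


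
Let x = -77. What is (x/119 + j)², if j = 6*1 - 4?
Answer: 529/289 ≈ 1.8305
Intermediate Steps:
j = 2 (j = 6 - 4 = 2)
(x/119 + j)² = (-77/119 + 2)² = (-77*1/119 + 2)² = (-11/17 + 2)² = (23/17)² = 529/289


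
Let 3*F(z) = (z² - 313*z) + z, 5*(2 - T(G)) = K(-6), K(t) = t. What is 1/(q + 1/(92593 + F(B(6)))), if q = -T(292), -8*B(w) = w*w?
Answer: -1861355/5956316 ≈ -0.31250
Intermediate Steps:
B(w) = -w²/8 (B(w) = -w*w/8 = -w²/8)
T(G) = 16/5 (T(G) = 2 - ⅕*(-6) = 2 + 6/5 = 16/5)
F(z) = -104*z + z²/3 (F(z) = ((z² - 313*z) + z)/3 = (z² - 312*z)/3 = -104*z + z²/3)
q = -16/5 (q = -1*16/5 = -16/5 ≈ -3.2000)
1/(q + 1/(92593 + F(B(6)))) = 1/(-16/5 + 1/(92593 + (-⅛*6²)*(-312 - ⅛*6²)/3)) = 1/(-16/5 + 1/(92593 + (-⅛*36)*(-312 - ⅛*36)/3)) = 1/(-16/5 + 1/(92593 + (⅓)*(-9/2)*(-312 - 9/2))) = 1/(-16/5 + 1/(92593 + (⅓)*(-9/2)*(-633/2))) = 1/(-16/5 + 1/(92593 + 1899/4)) = 1/(-16/5 + 1/(372271/4)) = 1/(-16/5 + 4/372271) = 1/(-5956316/1861355) = -1861355/5956316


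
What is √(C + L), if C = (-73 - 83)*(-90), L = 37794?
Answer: √51834 ≈ 227.67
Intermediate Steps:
C = 14040 (C = -156*(-90) = 14040)
√(C + L) = √(14040 + 37794) = √51834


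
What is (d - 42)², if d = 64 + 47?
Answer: 4761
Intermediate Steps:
d = 111
(d - 42)² = (111 - 42)² = 69² = 4761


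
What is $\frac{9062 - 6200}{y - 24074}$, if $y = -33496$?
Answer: $- \frac{477}{9595} \approx -0.049713$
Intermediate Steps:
$\frac{9062 - 6200}{y - 24074} = \frac{9062 - 6200}{-33496 - 24074} = \frac{2862}{-57570} = 2862 \left(- \frac{1}{57570}\right) = - \frac{477}{9595}$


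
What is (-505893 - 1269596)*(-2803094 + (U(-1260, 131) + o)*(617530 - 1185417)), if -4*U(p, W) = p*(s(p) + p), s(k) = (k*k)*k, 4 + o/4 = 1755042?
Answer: -635327328961949239788798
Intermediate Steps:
o = 7020152 (o = -16 + 4*1755042 = -16 + 7020168 = 7020152)
s(k) = k³ (s(k) = k²*k = k³)
U(p, W) = -p*(p + p³)/4 (U(p, W) = -p*(p³ + p)/4 = -p*(p + p³)/4)
(-505893 - 1269596)*(-2803094 + (U(-1260, 131) + o)*(617530 - 1185417)) = (-505893 - 1269596)*(-2803094 + (-¼*(-1260)²*(1 + (-1260)²) + 7020152)*(617530 - 1185417)) = -1775489*(-2803094 + (-¼*1587600*(1 + 1587600) + 7020152)*(-567887)) = -1775489*(-2803094 + (-¼*1587600*1587601 + 7020152)*(-567887)) = -1775489*(-2803094 + (-630118836900 + 7020152)*(-567887)) = -1775489*(-2803094 - 630111816748*(-567887)) = -1775489*(-2803094 + 357832309277571476) = -1775489*357832309274768382 = -635327328961949239788798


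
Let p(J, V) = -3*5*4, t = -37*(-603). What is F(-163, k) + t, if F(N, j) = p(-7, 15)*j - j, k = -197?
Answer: 34328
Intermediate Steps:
t = 22311
p(J, V) = -60 (p(J, V) = -15*4 = -60)
F(N, j) = -61*j (F(N, j) = -60*j - j = -61*j)
F(-163, k) + t = -61*(-197) + 22311 = 12017 + 22311 = 34328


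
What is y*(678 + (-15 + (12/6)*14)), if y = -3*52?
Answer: -107796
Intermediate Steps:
y = -156
y*(678 + (-15 + (12/6)*14)) = -156*(678 + (-15 + (12/6)*14)) = -156*(678 + (-15 + (12*(⅙))*14)) = -156*(678 + (-15 + 2*14)) = -156*(678 + (-15 + 28)) = -156*(678 + 13) = -156*691 = -107796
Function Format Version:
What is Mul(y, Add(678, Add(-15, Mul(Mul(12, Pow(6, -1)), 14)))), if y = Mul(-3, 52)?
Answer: -107796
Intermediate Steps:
y = -156
Mul(y, Add(678, Add(-15, Mul(Mul(12, Pow(6, -1)), 14)))) = Mul(-156, Add(678, Add(-15, Mul(Mul(12, Pow(6, -1)), 14)))) = Mul(-156, Add(678, Add(-15, Mul(Mul(12, Rational(1, 6)), 14)))) = Mul(-156, Add(678, Add(-15, Mul(2, 14)))) = Mul(-156, Add(678, Add(-15, 28))) = Mul(-156, Add(678, 13)) = Mul(-156, 691) = -107796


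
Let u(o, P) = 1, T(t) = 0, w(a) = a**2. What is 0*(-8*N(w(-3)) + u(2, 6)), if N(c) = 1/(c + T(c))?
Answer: 0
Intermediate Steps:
N(c) = 1/c (N(c) = 1/(c + 0) = 1/c)
0*(-8*N(w(-3)) + u(2, 6)) = 0*(-8/((-3)**2) + 1) = 0*(-8/9 + 1) = 0*(1/9) = 0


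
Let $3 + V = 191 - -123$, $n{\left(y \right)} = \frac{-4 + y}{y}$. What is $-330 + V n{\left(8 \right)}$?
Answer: $- \frac{349}{2} \approx -174.5$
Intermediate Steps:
$n{\left(y \right)} = \frac{-4 + y}{y}$
$V = 311$ ($V = -3 + \left(191 - -123\right) = -3 + \left(191 + 123\right) = -3 + 314 = 311$)
$-330 + V n{\left(8 \right)} = -330 + 311 \frac{-4 + 8}{8} = -330 + 311 \cdot \frac{1}{8} \cdot 4 = -330 + 311 \cdot \frac{1}{2} = -330 + \frac{311}{2} = - \frac{349}{2}$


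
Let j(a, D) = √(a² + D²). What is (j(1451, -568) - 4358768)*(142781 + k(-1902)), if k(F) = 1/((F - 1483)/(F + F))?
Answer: -2106668804893552/3385 + 483317489*√97121/677 ≈ -6.2213e+11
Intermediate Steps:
k(F) = 2*F/(-1483 + F) (k(F) = 1/((-1483 + F)/((2*F))) = 1/((-1483 + F)*(1/(2*F))) = 1/((-1483 + F)/(2*F)) = 2*F/(-1483 + F))
j(a, D) = √(D² + a²)
(j(1451, -568) - 4358768)*(142781 + k(-1902)) = (√((-568)² + 1451²) - 4358768)*(142781 + 2*(-1902)/(-1483 - 1902)) = (√(322624 + 2105401) - 4358768)*(142781 + 2*(-1902)/(-3385)) = (√2428025 - 4358768)*(142781 + 2*(-1902)*(-1/3385)) = (5*√97121 - 4358768)*(142781 + 3804/3385) = (-4358768 + 5*√97121)*(483317489/3385) = -2106668804893552/3385 + 483317489*√97121/677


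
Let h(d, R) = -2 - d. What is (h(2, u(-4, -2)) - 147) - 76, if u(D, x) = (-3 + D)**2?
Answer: -227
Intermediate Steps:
(h(2, u(-4, -2)) - 147) - 76 = ((-2 - 1*2) - 147) - 76 = ((-2 - 2) - 147) - 76 = (-4 - 147) - 76 = -151 - 76 = -227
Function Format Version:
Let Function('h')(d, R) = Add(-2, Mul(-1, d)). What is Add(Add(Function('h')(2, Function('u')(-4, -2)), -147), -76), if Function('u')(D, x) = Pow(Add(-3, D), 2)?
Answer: -227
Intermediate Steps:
Add(Add(Function('h')(2, Function('u')(-4, -2)), -147), -76) = Add(Add(Add(-2, Mul(-1, 2)), -147), -76) = Add(Add(Add(-2, -2), -147), -76) = Add(Add(-4, -147), -76) = Add(-151, -76) = -227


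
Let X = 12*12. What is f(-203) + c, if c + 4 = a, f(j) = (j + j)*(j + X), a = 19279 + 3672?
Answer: 46901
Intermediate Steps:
a = 22951
X = 144
f(j) = 2*j*(144 + j) (f(j) = (j + j)*(j + 144) = (2*j)*(144 + j) = 2*j*(144 + j))
c = 22947 (c = -4 + 22951 = 22947)
f(-203) + c = 2*(-203)*(144 - 203) + 22947 = 2*(-203)*(-59) + 22947 = 23954 + 22947 = 46901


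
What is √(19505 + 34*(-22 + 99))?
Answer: √22123 ≈ 148.74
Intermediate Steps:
√(19505 + 34*(-22 + 99)) = √(19505 + 34*77) = √(19505 + 2618) = √22123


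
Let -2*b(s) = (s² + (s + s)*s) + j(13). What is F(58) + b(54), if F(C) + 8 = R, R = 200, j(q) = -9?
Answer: -8355/2 ≈ -4177.5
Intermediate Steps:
b(s) = 9/2 - 3*s²/2 (b(s) = -((s² + (s + s)*s) - 9)/2 = -((s² + (2*s)*s) - 9)/2 = -((s² + 2*s²) - 9)/2 = -(3*s² - 9)/2 = -(-9 + 3*s²)/2 = 9/2 - 3*s²/2)
F(C) = 192 (F(C) = -8 + 200 = 192)
F(58) + b(54) = 192 + (9/2 - 3/2*54²) = 192 + (9/2 - 3/2*2916) = 192 + (9/2 - 4374) = 192 - 8739/2 = -8355/2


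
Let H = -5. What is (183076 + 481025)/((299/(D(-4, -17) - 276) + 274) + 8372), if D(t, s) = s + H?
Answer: 197902098/2576209 ≈ 76.819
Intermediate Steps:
D(t, s) = -5 + s (D(t, s) = s - 5 = -5 + s)
(183076 + 481025)/((299/(D(-4, -17) - 276) + 274) + 8372) = (183076 + 481025)/((299/((-5 - 17) - 276) + 274) + 8372) = 664101/((299/(-22 - 276) + 274) + 8372) = 664101/((299/(-298) + 274) + 8372) = 664101/((-1/298*299 + 274) + 8372) = 664101/((-299/298 + 274) + 8372) = 664101/(81353/298 + 8372) = 664101/(2576209/298) = 664101*(298/2576209) = 197902098/2576209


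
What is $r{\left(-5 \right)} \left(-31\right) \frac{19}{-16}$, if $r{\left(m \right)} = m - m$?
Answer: $0$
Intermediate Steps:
$r{\left(m \right)} = 0$
$r{\left(-5 \right)} \left(-31\right) \frac{19}{-16} = 0 \left(-31\right) \frac{19}{-16} = 0 \cdot 19 \left(- \frac{1}{16}\right) = 0 \left(- \frac{19}{16}\right) = 0$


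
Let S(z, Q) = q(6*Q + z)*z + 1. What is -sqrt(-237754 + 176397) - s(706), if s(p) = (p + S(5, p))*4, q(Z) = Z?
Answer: -87648 - I*sqrt(61357) ≈ -87648.0 - 247.7*I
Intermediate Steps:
S(z, Q) = 1 + z*(z + 6*Q) (S(z, Q) = (6*Q + z)*z + 1 = (z + 6*Q)*z + 1 = z*(z + 6*Q) + 1 = 1 + z*(z + 6*Q))
s(p) = 104 + 124*p (s(p) = (p + (1 + 5*(5 + 6*p)))*4 = (p + (1 + (25 + 30*p)))*4 = (p + (26 + 30*p))*4 = (26 + 31*p)*4 = 104 + 124*p)
-sqrt(-237754 + 176397) - s(706) = -sqrt(-237754 + 176397) - (104 + 124*706) = -sqrt(-61357) - (104 + 87544) = -I*sqrt(61357) - 1*87648 = -I*sqrt(61357) - 87648 = -87648 - I*sqrt(61357)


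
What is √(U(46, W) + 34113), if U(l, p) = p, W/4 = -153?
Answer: √33501 ≈ 183.03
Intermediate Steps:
W = -612 (W = 4*(-153) = -612)
√(U(46, W) + 34113) = √(-612 + 34113) = √33501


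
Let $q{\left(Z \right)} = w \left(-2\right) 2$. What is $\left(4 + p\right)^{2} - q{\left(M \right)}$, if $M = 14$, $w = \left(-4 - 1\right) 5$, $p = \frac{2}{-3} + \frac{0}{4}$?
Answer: $- \frac{800}{9} \approx -88.889$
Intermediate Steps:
$p = - \frac{2}{3}$ ($p = 2 \left(- \frac{1}{3}\right) + 0 \cdot \frac{1}{4} = - \frac{2}{3} + 0 = - \frac{2}{3} \approx -0.66667$)
$w = -25$ ($w = \left(-5\right) 5 = -25$)
$q{\left(Z \right)} = 100$ ($q{\left(Z \right)} = \left(-25\right) \left(-2\right) 2 = 50 \cdot 2 = 100$)
$\left(4 + p\right)^{2} - q{\left(M \right)} = \left(4 - \frac{2}{3}\right)^{2} - 100 = \left(\frac{10}{3}\right)^{2} - 100 = \frac{100}{9} - 100 = - \frac{800}{9}$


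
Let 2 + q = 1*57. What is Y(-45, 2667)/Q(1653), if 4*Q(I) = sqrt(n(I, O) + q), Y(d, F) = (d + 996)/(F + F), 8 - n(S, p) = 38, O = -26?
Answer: 634/4445 ≈ 0.14263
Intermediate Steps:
n(S, p) = -30 (n(S, p) = 8 - 1*38 = 8 - 38 = -30)
Y(d, F) = (996 + d)/(2*F) (Y(d, F) = (996 + d)/((2*F)) = (996 + d)*(1/(2*F)) = (996 + d)/(2*F))
q = 55 (q = -2 + 1*57 = -2 + 57 = 55)
Q(I) = 5/4 (Q(I) = sqrt(-30 + 55)/4 = sqrt(25)/4 = (1/4)*5 = 5/4)
Y(-45, 2667)/Q(1653) = ((1/2)*(996 - 45)/2667)/(5/4) = ((1/2)*(1/2667)*951)*(4/5) = (317/1778)*(4/5) = 634/4445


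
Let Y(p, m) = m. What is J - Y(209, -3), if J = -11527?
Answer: -11524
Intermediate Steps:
J - Y(209, -3) = -11527 - 1*(-3) = -11527 + 3 = -11524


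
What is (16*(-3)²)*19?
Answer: 2736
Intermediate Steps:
(16*(-3)²)*19 = (16*9)*19 = 144*19 = 2736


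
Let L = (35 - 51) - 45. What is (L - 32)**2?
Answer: 8649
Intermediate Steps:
L = -61 (L = -16 - 45 = -61)
(L - 32)**2 = (-61 - 32)**2 = (-93)**2 = 8649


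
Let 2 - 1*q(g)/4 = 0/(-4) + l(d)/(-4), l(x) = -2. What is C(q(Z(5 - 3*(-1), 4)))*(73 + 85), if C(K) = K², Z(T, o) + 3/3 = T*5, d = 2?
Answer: 5688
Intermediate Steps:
Z(T, o) = -1 + 5*T (Z(T, o) = -1 + T*5 = -1 + 5*T)
q(g) = 6 (q(g) = 8 - 4*(0/(-4) - 2/(-4)) = 8 - 4*(0*(-¼) - 2*(-¼)) = 8 - 4*(0 + ½) = 8 - 4*½ = 8 - 2 = 6)
C(q(Z(5 - 3*(-1), 4)))*(73 + 85) = 6²*(73 + 85) = 36*158 = 5688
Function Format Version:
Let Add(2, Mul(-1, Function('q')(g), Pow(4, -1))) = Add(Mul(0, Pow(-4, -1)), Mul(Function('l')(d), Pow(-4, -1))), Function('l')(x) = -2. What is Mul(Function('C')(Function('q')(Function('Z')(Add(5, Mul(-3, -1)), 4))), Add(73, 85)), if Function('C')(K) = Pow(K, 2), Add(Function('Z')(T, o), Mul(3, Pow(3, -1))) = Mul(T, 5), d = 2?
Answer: 5688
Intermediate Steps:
Function('Z')(T, o) = Add(-1, Mul(5, T)) (Function('Z')(T, o) = Add(-1, Mul(T, 5)) = Add(-1, Mul(5, T)))
Function('q')(g) = 6 (Function('q')(g) = Add(8, Mul(-4, Add(Mul(0, Pow(-4, -1)), Mul(-2, Pow(-4, -1))))) = Add(8, Mul(-4, Add(Mul(0, Rational(-1, 4)), Mul(-2, Rational(-1, 4))))) = Add(8, Mul(-4, Add(0, Rational(1, 2)))) = Add(8, Mul(-4, Rational(1, 2))) = Add(8, -2) = 6)
Mul(Function('C')(Function('q')(Function('Z')(Add(5, Mul(-3, -1)), 4))), Add(73, 85)) = Mul(Pow(6, 2), Add(73, 85)) = Mul(36, 158) = 5688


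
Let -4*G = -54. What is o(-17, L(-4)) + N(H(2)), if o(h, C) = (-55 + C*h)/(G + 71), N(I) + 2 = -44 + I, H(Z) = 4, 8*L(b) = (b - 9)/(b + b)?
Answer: -230877/5408 ≈ -42.692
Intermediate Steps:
L(b) = (-9 + b)/(16*b) (L(b) = ((b - 9)/(b + b))/8 = ((-9 + b)/((2*b)))/8 = ((-9 + b)*(1/(2*b)))/8 = ((-9 + b)/(2*b))/8 = (-9 + b)/(16*b))
G = 27/2 (G = -1/4*(-54) = 27/2 ≈ 13.500)
N(I) = -46 + I (N(I) = -2 + (-44 + I) = -46 + I)
o(h, C) = -110/169 + 2*C*h/169 (o(h, C) = (-55 + C*h)/(27/2 + 71) = (-55 + C*h)/(169/2) = (-55 + C*h)*(2/169) = -110/169 + 2*C*h/169)
o(-17, L(-4)) + N(H(2)) = (-110/169 + (2/169)*((1/16)*(-9 - 4)/(-4))*(-17)) + (-46 + 4) = (-110/169 + (2/169)*((1/16)*(-1/4)*(-13))*(-17)) - 42 = (-110/169 + (2/169)*(13/64)*(-17)) - 42 = (-110/169 - 17/416) - 42 = -3741/5408 - 42 = -230877/5408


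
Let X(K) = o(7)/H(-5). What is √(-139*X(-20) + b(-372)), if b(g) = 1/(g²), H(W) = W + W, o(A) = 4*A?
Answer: √1346476345/1860 ≈ 19.728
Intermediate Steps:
H(W) = 2*W
X(K) = -14/5 (X(K) = (4*7)/((2*(-5))) = 28/(-10) = 28*(-⅒) = -14/5)
b(g) = g⁻²
√(-139*X(-20) + b(-372)) = √(-139*(-14/5) + (-372)⁻²) = √(1946/5 + 1/138384) = √(269295269/691920) = √1346476345/1860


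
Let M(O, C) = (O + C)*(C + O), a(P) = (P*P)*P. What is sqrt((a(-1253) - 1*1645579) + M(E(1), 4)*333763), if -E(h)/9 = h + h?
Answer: 2*I*sqrt(475862327) ≈ 43629.0*I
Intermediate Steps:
a(P) = P**3 (a(P) = P**2*P = P**3)
E(h) = -18*h (E(h) = -9*(h + h) = -18*h)
M(O, C) = (C + O)**2 (M(O, C) = (C + O)*(C + O) = (C + O)**2)
sqrt((a(-1253) - 1*1645579) + M(E(1), 4)*333763) = sqrt(((-1253)**3 - 1*1645579) + (4 - 18*1)**2*333763) = sqrt((-1967221277 - 1645579) + (4 - 18)**2*333763) = sqrt(-1968866856 + (-14)**2*333763) = sqrt(-1968866856 + 196*333763) = sqrt(-1968866856 + 65417548) = sqrt(-1903449308) = 2*I*sqrt(475862327)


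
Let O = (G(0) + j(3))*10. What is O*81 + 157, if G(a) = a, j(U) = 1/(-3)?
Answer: -113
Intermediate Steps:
j(U) = -⅓
O = -10/3 (O = (0 - ⅓)*10 = -⅓*10 = -10/3 ≈ -3.3333)
O*81 + 157 = -10/3*81 + 157 = -270 + 157 = -113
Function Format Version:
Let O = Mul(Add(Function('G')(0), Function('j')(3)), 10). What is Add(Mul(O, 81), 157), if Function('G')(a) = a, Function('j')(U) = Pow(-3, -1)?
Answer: -113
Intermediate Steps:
Function('j')(U) = Rational(-1, 3)
O = Rational(-10, 3) (O = Mul(Add(0, Rational(-1, 3)), 10) = Mul(Rational(-1, 3), 10) = Rational(-10, 3) ≈ -3.3333)
Add(Mul(O, 81), 157) = Add(Mul(Rational(-10, 3), 81), 157) = Add(-270, 157) = -113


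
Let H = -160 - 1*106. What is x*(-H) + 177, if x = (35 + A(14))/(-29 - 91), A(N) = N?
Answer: 4103/60 ≈ 68.383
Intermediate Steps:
H = -266 (H = -160 - 106 = -266)
x = -49/120 (x = (35 + 14)/(-29 - 91) = 49/(-120) = 49*(-1/120) = -49/120 ≈ -0.40833)
x*(-H) + 177 = -(-49)*(-266)/120 + 177 = -49/120*266 + 177 = -6517/60 + 177 = 4103/60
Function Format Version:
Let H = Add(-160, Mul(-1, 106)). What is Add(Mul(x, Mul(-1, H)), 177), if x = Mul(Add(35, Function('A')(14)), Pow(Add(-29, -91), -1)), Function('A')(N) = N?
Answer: Rational(4103, 60) ≈ 68.383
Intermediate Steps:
H = -266 (H = Add(-160, -106) = -266)
x = Rational(-49, 120) (x = Mul(Add(35, 14), Pow(Add(-29, -91), -1)) = Mul(49, Pow(-120, -1)) = Mul(49, Rational(-1, 120)) = Rational(-49, 120) ≈ -0.40833)
Add(Mul(x, Mul(-1, H)), 177) = Add(Mul(Rational(-49, 120), Mul(-1, -266)), 177) = Add(Mul(Rational(-49, 120), 266), 177) = Add(Rational(-6517, 60), 177) = Rational(4103, 60)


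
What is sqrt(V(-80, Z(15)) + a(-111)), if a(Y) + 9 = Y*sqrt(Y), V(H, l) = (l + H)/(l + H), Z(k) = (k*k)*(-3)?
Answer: sqrt(-8 - 111*I*sqrt(111)) ≈ 24.099 - 24.264*I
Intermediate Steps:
Z(k) = -3*k**2 (Z(k) = k**2*(-3) = -3*k**2)
V(H, l) = 1 (V(H, l) = (H + l)/(H + l) = 1)
a(Y) = -9 + Y**(3/2) (a(Y) = -9 + Y*sqrt(Y) = -9 + Y**(3/2))
sqrt(V(-80, Z(15)) + a(-111)) = sqrt(1 + (-9 + (-111)**(3/2))) = sqrt(1 + (-9 - 111*I*sqrt(111))) = sqrt(-8 - 111*I*sqrt(111))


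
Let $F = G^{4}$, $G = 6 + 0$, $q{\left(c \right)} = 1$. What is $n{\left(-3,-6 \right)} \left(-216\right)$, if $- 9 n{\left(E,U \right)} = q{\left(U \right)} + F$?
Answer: $31128$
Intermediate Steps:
$G = 6$
$F = 1296$ ($F = 6^{4} = 1296$)
$n{\left(E,U \right)} = - \frac{1297}{9}$ ($n{\left(E,U \right)} = - \frac{1 + 1296}{9} = \left(- \frac{1}{9}\right) 1297 = - \frac{1297}{9}$)
$n{\left(-3,-6 \right)} \left(-216\right) = \left(- \frac{1297}{9}\right) \left(-216\right) = 31128$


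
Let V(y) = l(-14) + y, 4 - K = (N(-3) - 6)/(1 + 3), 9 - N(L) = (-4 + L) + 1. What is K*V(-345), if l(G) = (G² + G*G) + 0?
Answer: 329/4 ≈ 82.250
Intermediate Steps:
N(L) = 12 - L (N(L) = 9 - ((-4 + L) + 1) = 9 - (-3 + L) = 9 + (3 - L) = 12 - L)
l(G) = 2*G² (l(G) = (G² + G²) + 0 = 2*G² + 0 = 2*G²)
K = 7/4 (K = 4 - ((12 - 1*(-3)) - 6)/(1 + 3) = 4 - ((12 + 3) - 6)/4 = 4 - (15 - 6)/4 = 4 - 9/4 = 7/4 ≈ 1.7500)
V(y) = 392 + y (V(y) = 2*(-14)² + y = 2*196 + y = 392 + y)
K*V(-345) = 7*(392 - 345)/4 = (7/4)*47 = 329/4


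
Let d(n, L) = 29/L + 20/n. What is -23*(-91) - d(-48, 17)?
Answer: 426709/204 ≈ 2091.7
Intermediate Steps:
d(n, L) = 20/n + 29/L
-23*(-91) - d(-48, 17) = -23*(-91) - (20/(-48) + 29/17) = 2093 - (20*(-1/48) + 29*(1/17)) = 2093 - (-5/12 + 29/17) = 2093 - 1*263/204 = 2093 - 263/204 = 426709/204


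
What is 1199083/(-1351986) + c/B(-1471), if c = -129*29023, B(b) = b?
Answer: 5060027117369/1988771406 ≈ 2544.3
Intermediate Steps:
c = -3743967
1199083/(-1351986) + c/B(-1471) = 1199083/(-1351986) - 3743967/(-1471) = 1199083*(-1/1351986) - 3743967*(-1/1471) = -1199083/1351986 + 3743967/1471 = 5060027117369/1988771406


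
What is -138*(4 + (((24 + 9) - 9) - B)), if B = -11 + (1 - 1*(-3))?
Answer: -4830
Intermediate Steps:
B = -7 (B = -11 + (1 + 3) = -11 + 4 = -7)
-138*(4 + (((24 + 9) - 9) - B)) = -138*(4 + (((24 + 9) - 9) - 1*(-7))) = -138*(4 + ((33 - 9) + 7)) = -138*(4 + (24 + 7)) = -138*(4 + 31) = -138*35 = -4830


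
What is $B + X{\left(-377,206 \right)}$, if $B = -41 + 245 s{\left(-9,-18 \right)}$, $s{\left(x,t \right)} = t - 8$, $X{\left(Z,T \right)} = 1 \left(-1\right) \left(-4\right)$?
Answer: $-6407$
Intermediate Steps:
$X{\left(Z,T \right)} = 4$ ($X{\left(Z,T \right)} = \left(-1\right) \left(-4\right) = 4$)
$s{\left(x,t \right)} = -8 + t$
$B = -6411$ ($B = -41 + 245 \left(-8 - 18\right) = -41 + 245 \left(-26\right) = -41 - 6370 = -6411$)
$B + X{\left(-377,206 \right)} = -6411 + 4 = -6407$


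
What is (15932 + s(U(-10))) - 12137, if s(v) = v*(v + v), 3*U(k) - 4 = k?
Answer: 3803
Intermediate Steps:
U(k) = 4/3 + k/3
s(v) = 2*v**2 (s(v) = v*(2*v) = 2*v**2)
(15932 + s(U(-10))) - 12137 = (15932 + 2*(4/3 + (1/3)*(-10))**2) - 12137 = (15932 + 2*(4/3 - 10/3)**2) - 12137 = (15932 + 2*(-2)**2) - 12137 = (15932 + 2*4) - 12137 = (15932 + 8) - 12137 = 15940 - 12137 = 3803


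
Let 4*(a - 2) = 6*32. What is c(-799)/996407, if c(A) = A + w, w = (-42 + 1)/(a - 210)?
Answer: -127799/159425120 ≈ -0.00080162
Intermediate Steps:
a = 50 (a = 2 + (6*32)/4 = 2 + (¼)*192 = 2 + 48 = 50)
w = 41/160 (w = (-42 + 1)/(50 - 210) = -41/(-160) = -41*(-1/160) = 41/160 ≈ 0.25625)
c(A) = 41/160 + A (c(A) = A + 41/160 = 41/160 + A)
c(-799)/996407 = (41/160 - 799)/996407 = -127799/160*1/996407 = -127799/159425120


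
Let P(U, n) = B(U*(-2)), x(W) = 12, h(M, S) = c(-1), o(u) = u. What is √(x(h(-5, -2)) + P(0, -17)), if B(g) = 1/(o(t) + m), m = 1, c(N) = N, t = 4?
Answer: √305/5 ≈ 3.4929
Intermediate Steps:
h(M, S) = -1
B(g) = ⅕ (B(g) = 1/(4 + 1) = 1/5 = ⅕)
P(U, n) = ⅕
√(x(h(-5, -2)) + P(0, -17)) = √(12 + ⅕) = √(61/5) = √305/5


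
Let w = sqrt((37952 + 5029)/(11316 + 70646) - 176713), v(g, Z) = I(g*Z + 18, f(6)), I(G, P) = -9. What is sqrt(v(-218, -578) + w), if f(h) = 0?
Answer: sqrt(-60459924996 + 409810*I*sqrt(47484546757954))/81962 ≈ 14.343 + 14.654*I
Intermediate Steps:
v(g, Z) = -9
w = 5*I*sqrt(47484546757954)/81962 (w = sqrt(42981/81962 - 176713) = sqrt(-14483707925/81962) = 5*I*sqrt(47484546757954)/81962 ≈ 420.37*I)
sqrt(v(-218, -578) + w) = sqrt(-9 + 5*I*sqrt(47484546757954)/81962)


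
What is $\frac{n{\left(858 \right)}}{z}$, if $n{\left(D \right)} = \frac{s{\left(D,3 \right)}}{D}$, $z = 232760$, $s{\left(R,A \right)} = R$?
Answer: $\frac{1}{232760} \approx 4.2963 \cdot 10^{-6}$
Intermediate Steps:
$n{\left(D \right)} = 1$ ($n{\left(D \right)} = \frac{D}{D} = 1$)
$\frac{n{\left(858 \right)}}{z} = 1 \cdot \frac{1}{232760} = \frac{1}{232760}$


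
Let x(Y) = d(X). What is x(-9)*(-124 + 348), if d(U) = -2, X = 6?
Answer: -448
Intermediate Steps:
x(Y) = -2
x(-9)*(-124 + 348) = -2*(-124 + 348) = -2*224 = -448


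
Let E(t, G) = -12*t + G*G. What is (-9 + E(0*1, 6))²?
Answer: 729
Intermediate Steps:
E(t, G) = G² - 12*t (E(t, G) = -12*t + G² = G² - 12*t)
(-9 + E(0*1, 6))² = (-9 + (6² - 0))² = (-9 + (36 - 12*0))² = (-9 + (36 + 0))² = (-9 + 36)² = 27² = 729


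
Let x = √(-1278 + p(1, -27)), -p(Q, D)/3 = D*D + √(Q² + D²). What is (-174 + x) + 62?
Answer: -112 + I*√(3465 + 3*√730) ≈ -112.0 + 59.549*I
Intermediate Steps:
p(Q, D) = -3*D² - 3*√(D² + Q²) (p(Q, D) = -3*(D*D + √(Q² + D²)) = -3*(D² + √(D² + Q²)) = -3*D² - 3*√(D² + Q²))
x = √(-3465 - 3*√730) (x = √(-1278 + (-3*(-27)² - 3*√((-27)² + 1²))) = √(-1278 + (-3*729 - 3*√(729 + 1))) = √(-1278 + (-2187 - 3*√730)) = √(-3465 - 3*√730) ≈ 59.549*I)
(-174 + x) + 62 = (-174 + √(-3465 - 3*√730)) + 62 = -112 + √(-3465 - 3*√730)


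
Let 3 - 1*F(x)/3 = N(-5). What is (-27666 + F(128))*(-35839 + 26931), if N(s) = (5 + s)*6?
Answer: 246368556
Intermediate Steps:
N(s) = 30 + 6*s
F(x) = 9 (F(x) = 9 - 3*(30 + 6*(-5)) = 9 - 3*(30 - 30) = 9 - 3*0 = 9 + 0 = 9)
(-27666 + F(128))*(-35839 + 26931) = (-27666 + 9)*(-35839 + 26931) = -27657*(-8908) = 246368556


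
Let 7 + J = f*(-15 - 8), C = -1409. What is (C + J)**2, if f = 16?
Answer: 3182656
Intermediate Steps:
J = -375 (J = -7 + 16*(-15 - 8) = -7 + 16*(-23) = -7 - 368 = -375)
(C + J)**2 = (-1409 - 375)**2 = (-1784)**2 = 3182656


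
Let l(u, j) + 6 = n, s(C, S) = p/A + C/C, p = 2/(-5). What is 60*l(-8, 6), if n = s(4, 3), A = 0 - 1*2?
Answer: -288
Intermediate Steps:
p = -2/5 (p = 2*(-1/5) = -2/5 ≈ -0.40000)
A = -2 (A = 0 - 2 = -2)
s(C, S) = 6/5 (s(C, S) = -2/5/(-2) + C/C = -2/5*(-1/2) + 1 = 1/5 + 1 = 6/5)
n = 6/5 ≈ 1.2000
l(u, j) = -24/5 (l(u, j) = -6 + 6/5 = -24/5)
60*l(-8, 6) = 60*(-24/5) = -288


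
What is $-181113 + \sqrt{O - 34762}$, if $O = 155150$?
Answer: $-181113 + 2 \sqrt{30097} \approx -1.8077 \cdot 10^{5}$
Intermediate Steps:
$-181113 + \sqrt{O - 34762} = -181113 + \sqrt{155150 - 34762} = -181113 + \sqrt{120388} = -181113 + 2 \sqrt{30097}$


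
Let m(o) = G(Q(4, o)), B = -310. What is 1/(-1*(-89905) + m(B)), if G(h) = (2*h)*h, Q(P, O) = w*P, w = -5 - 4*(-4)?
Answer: 1/93777 ≈ 1.0664e-5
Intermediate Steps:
w = 11 (w = -5 + 16 = 11)
Q(P, O) = 11*P
G(h) = 2*h²
m(o) = 3872 (m(o) = 2*(11*4)² = 2*44² = 2*1936 = 3872)
1/(-1*(-89905) + m(B)) = 1/(-1*(-89905) + 3872) = 1/(89905 + 3872) = 1/93777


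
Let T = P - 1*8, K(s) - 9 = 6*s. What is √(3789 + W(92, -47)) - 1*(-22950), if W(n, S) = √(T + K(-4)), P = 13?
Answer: 22950 + √(3789 + I*√10) ≈ 23012.0 + 0.025687*I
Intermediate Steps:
K(s) = 9 + 6*s
T = 5 (T = 13 - 1*8 = 13 - 8 = 5)
W(n, S) = I*√10 (W(n, S) = √(5 + (9 + 6*(-4))) = √(5 + (9 - 24)) = √(5 - 15) = √(-10) = I*√10)
√(3789 + W(92, -47)) - 1*(-22950) = √(3789 + I*√10) - 1*(-22950) = √(3789 + I*√10) + 22950 = 22950 + √(3789 + I*√10)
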